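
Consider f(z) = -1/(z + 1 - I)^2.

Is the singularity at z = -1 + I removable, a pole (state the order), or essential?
Write f(z) = g(z)/(z + 1 - I)^2 with g(z) = -1.
g is entire and g(-1 + I) = -1 ≠ 0, so no factor of (z + 1 - I) cancels: the Laurent expansion of f about z = -1 + I starts at the power -2, i.e. lim_{z→z₀} (z - z₀)^2 f(z) = -1 is finite and nonzero.
So z = -1 + I is a pole of order 2.

Final answer: pole of order 2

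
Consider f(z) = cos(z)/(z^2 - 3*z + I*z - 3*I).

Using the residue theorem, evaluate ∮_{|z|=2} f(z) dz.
By the residue theorem, ∮_C f(z) dz = 2πi · (sum of the residues of f at the poles inside |z| = 2).

The denominator factors as (z + I)*(z - 3), so the singularities of f are simple poles at z = -I, z = 3.
  |-I|² = 1 < 4 = 2², so this pole is inside the contour.
  |3|² = 9 > 4 = 2², so this pole is outside the contour.

With P(z) = cos(z) and Q(z) = z^2 - 3*z + I*z - 3*I, each pole is simple, so Res(f, z₀) = P(z₀)/Q'(z₀) with Q'(z) = 2*z - 3 + I.
  Res(f, -I) = P(-I)/Q'(-I) = (cosh(1))/(-3 - I) = (-3/10 + I/10)*cosh(1)

∮_C f(z) dz = 2πi · ((-3/10 + I/10)*cosh(1)) = pi*(-1/5 - 3*I/5)*cosh(1)

Final answer: pi*(-1/5 - 3*I/5)*cosh(1)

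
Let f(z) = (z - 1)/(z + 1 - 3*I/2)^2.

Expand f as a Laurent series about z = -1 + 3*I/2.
Put w = z - (-1 + 3*I/2), i.e. z = w - 1 + 3*I/2. The denominator is w^2, so it suffices to rewrite the numerator in powers of w.

P(z) = z - 1
P(w - 1 + 3*I/2) = -2 + 3*I/2 + w

Dividing each term by w^2:
  f = (-2 + 3*I/2)/w^2 + 1/w

Substituting back w = z + 1 - 3*I/2:
  f(z) = (-2 + 3*I/2)/(z + 1 - 3*I/2)^2 + 1/(z + 1 - 3*I/2)

The series is finite because the numerator is a polynomial; the negative powers form the principal part, and the coefficient of 1/(z + 1 - 3*I/2) gives Res(f, -1 + 3*I/2) = 1.

Final answer: (-2 + 3*I/2)/(z + 1 - 3*I/2)^2 + 1/(z + 1 - 3*I/2)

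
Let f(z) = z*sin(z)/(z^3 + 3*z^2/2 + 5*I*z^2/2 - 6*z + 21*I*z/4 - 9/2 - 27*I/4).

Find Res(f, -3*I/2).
Write f(z) = P(z)/Q(z) with P(z) = z*sin(z) and Q(z) = z^3 + 3*z^2/2 + 5*I*z^2/2 - 6*z + 21*I*z/4 - 9/2 - 27*I/4.
The denominator factors as Q(z) = (z + 3*I/2)*(z - 3/2 + I)*(z + 3), so z = -3*I/2 is a simple zero of Q and P is analytic there; z = -3*I/2 is therefore a simple pole and
  Res(f, z₀) = P(z₀)/Q'(z₀).

Q'(z) = 3*z^2 + 3*z + 5*I*z - 6 + 21*I/4, so Q'(-3*I/2) = -21/4 + 3*I/4.
P(-3*I/2) = -3*sinh(3/2)/2.

Res(f, -3*I/2) = (-3*sinh(3/2)/2)/(-21/4 + 3*I/4) = (7/25 + I/25)*sinh(3/2)

Final answer: (7/25 + I/25)*sinh(3/2)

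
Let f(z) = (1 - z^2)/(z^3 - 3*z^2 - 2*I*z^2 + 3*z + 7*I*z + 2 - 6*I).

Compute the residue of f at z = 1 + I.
-1/2 - I/2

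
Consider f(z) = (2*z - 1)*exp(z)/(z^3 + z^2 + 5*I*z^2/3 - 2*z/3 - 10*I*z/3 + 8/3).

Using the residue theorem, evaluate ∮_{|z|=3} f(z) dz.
By the residue theorem, ∮_C f(z) dz = 2πi · (sum of the residues of f at the poles inside |z| = 3).

The denominator factors as (z + 2*I/3)*(z - 1 - I)*(z + 2 + 2*I), so the singularities of f are simple poles at z = -2*I/3, z = 1 + I, z = -2 - 2*I.
  |-2*I/3|² = 4/9 < 9 = 3², so this pole is inside the contour.
  |1 + I|² = 2 < 9 = 3², so this pole is inside the contour.
  |-2 - 2*I|² = 8 < 9 = 3², so this pole is inside the contour.

With P(z) = (2*z - 1)*exp(z) and Q(z) = z^3 + z^2 + 5*I*z^2/3 - 2*z/3 - 10*I*z/3 + 8/3, each pole is simple, so Res(f, z₀) = P(z₀)/Q'(z₀) with Q'(z) = 3*z^2 + 2*z + 10*I*z/3 - 2/3 - 10*I/3.
  Res(f, -2*I/3) = P(-2*I/3)/Q'(-2*I/3) = ((-1 - 4*I/3)*exp(-2*I/3))/(2/9 - 14*I/3) = (243/884 - 201*I/884)*exp(-2*I/3)
  Res(f, 1 + I) = P(1 + I)/Q'(1 + I) = ((1 + 2*I)*exp(1 + I))/(-2 + 8*I) = (7/34 - 3*I/17)*exp(1 + I)
  Res(f, -2 - 2*I) = P(-2 - 2*I)/Q'(-2 - 2*I) = ((-5 - 4*I)*exp(-2 - 2*I))/(2 + 10*I) = (-25/52 + 21*I/52)*exp(-2 - 2*I)

Sum of residues inside C: (243/884 - 201*I/884)*exp(-2*I/3) + (-25/52 + 21*I/52)*exp(-2 - 2*I) + (7/34 - 3*I/17)*exp(1 + I)
∮_C f(z) dz = 2πi · ((243/884 - 201*I/884)*exp(-2*I/3) + (-25/52 + 21*I/52)*exp(-2 - 2*I) + (7/34 - 3*I/17)*exp(1 + I)) = pi*(201/442 + 243*I/442)*exp(-2*I/3) + pi*(-21/26 - 25*I/26)*exp(-2 - 2*I) + pi*(6/17 + 7*I/17)*exp(1 + I)

Final answer: pi*(201/442 + 243*I/442)*exp(-2*I/3) + pi*(-21/26 - 25*I/26)*exp(-2 - 2*I) + pi*(6/17 + 7*I/17)*exp(1 + I)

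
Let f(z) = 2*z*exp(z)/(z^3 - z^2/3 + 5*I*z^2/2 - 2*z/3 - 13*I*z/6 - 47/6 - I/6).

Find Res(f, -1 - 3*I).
(-2124/8845 + 2868*I/8845)*exp(-1 - 3*I)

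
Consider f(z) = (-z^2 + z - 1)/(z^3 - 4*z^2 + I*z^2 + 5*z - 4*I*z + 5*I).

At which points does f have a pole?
The singularities of f are the zeros of the denominator. Factoring,
  z^3 - 4*z^2 + I*z^2 + 5*z - 4*I*z + 5*I = (z + I)*(z - 2 - I)*(z - 2 + I)
so the candidates are z = -I, z = 2 + I, z = 2 - I.

Check the numerator P(z) = -z^2 + z - 1 at each one:
  P(-I) = -I ≠ 0, so z = -I is a (simple) pole.
  P(2 + I) = -2 - 3*I ≠ 0, so z = 2 + I is a (simple) pole.
  P(2 - I) = -2 + 3*I ≠ 0, so z = 2 - I is a (simple) pole.

Poles of f: {-I, 2 - I, 2 + I}

Final answer: {-I, 2 - I, 2 + I}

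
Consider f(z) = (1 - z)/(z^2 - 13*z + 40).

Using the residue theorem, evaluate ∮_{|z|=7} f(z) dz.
By the residue theorem, ∮_C f(z) dz = 2πi · (sum of the residues of f at the poles inside |z| = 7).

The denominator factors as (z - 8)*(z - 5), so the singularities of f are simple poles at z = 8, z = 5.
  |8|² = 64 > 49 = 7², so this pole is outside the contour.
  |5|² = 25 < 49 = 7², so this pole is inside the contour.

With P(z) = 1 - z and Q(z) = z^2 - 13*z + 40, each pole is simple, so Res(f, z₀) = P(z₀)/Q'(z₀) with Q'(z) = 2*z - 13.
  Res(f, 5) = P(5)/Q'(5) = (-4)/(-3) = 4/3

∮_C f(z) dz = 2πi · (4/3) = 8*I*pi/3

Final answer: 8*I*pi/3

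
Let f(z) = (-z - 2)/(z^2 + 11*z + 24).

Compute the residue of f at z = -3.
Write f(z) = P(z)/Q(z) with P(z) = -z - 2 and Q(z) = z^2 + 11*z + 24.
The denominator factors as Q(z) = (z + 8)*(z + 3), so z = -3 is a simple zero of Q and P is analytic there; z = -3 is therefore a simple pole and
  Res(f, z₀) = P(z₀)/Q'(z₀).

Q'(z) = 2*z + 11, so Q'(-3) = 5.
P(-3) = 1.

Res(f, -3) = (1)/(5) = 1/5

Final answer: 1/5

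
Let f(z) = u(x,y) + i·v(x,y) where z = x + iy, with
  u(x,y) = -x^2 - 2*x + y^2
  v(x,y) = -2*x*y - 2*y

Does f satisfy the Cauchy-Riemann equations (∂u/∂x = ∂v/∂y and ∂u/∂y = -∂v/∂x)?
∂u/∂x = -2*x - 2
∂v/∂y = -2*x - 2
∂u/∂y = 2*y
∂v/∂x = -2*y
∂u/∂x = ∂v/∂y and ∂u/∂y = -∂v/∂x hold identically; f is analytic.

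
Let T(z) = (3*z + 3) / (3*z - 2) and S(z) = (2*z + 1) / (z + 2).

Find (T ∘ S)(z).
(9*z + 9)/(4*z - 1)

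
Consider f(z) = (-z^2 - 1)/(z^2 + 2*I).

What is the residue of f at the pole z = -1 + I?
3/4 - I/4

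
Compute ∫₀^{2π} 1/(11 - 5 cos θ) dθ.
sqrt(6)*pi/12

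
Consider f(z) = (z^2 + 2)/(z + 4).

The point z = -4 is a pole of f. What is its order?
1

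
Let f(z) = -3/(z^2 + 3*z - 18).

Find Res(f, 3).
Write f(z) = P(z)/Q(z) with P(z) = -3 and Q(z) = z^2 + 3*z - 18.
The denominator factors as Q(z) = (z + 6)*(z - 3), so z = 3 is a simple zero of Q and P is analytic there; z = 3 is therefore a simple pole and
  Res(f, z₀) = P(z₀)/Q'(z₀).

Q'(z) = 2*z + 3, so Q'(3) = 9.
P(3) = -3.

Res(f, 3) = (-3)/(9) = -1/3

Final answer: -1/3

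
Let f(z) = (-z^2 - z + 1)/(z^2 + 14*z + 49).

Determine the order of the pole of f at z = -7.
Factor the denominator:
  z^2 + 14*z + 49 = (z + 7)^2

The numerator P(z) = -z^2 - z + 1 has P(-7) = -41 ≠ 0, so no factor of (z + 7) cancels.
Near z = -7 we can therefore write f(z) = g(z)/(z + 7)^2 with g analytic at -7 and g(-7) ≠ 0 (g is just the numerator).

Hence z = -7 is a pole of order 2.

Final answer: 2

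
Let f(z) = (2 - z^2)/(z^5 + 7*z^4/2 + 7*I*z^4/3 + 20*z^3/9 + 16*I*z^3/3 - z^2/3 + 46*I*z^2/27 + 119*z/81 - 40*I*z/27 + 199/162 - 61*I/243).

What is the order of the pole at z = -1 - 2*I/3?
Factor the denominator:
  z^5 + 7*z^4/2 + 7*I*z^4/3 + 20*z^3/9 + 16*I*z^3/3 - z^2/3 + 46*I*z^2/27 + 119*z/81 - 40*I*z/27 + 199/162 - 61*I/243 = (z + 1 + 2*I/3)^4*(z - 1/2 - I/3)

The numerator P(z) = 2 - z^2 has P(-1 - 2*I/3) = 13/9 - 4*I/3 ≠ 0, so no factor of (z + 1 + 2*I/3) cancels.
Near z = -1 - 2*I/3 we can therefore write f(z) = g(z)/(z + 1 + 2*I/3)^4 with g analytic at -1 - 2*I/3 and g(-1 - 2*I/3) ≠ 0 (g is the numerator divided by the remaining denominator factors).

Hence z = -1 - 2*I/3 is a pole of order 4.

Final answer: 4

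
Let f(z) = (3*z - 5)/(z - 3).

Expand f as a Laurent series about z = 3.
Put w = z - (3), i.e. z = w + 3. The denominator is w, so it suffices to rewrite the numerator in powers of w.

P(z) = 3*z - 5
P(w + 3) = 4 + 3*w

Dividing each term by w:
  f = 4/w + 3

Substituting back w = z - 3:
  f(z) = 4/(z - 3) + 3

The series is finite because the numerator is a polynomial; the negative powers form the principal part, and the coefficient of 1/(z - 3) gives Res(f, 3) = 4.

Final answer: 4/(z - 3) + 3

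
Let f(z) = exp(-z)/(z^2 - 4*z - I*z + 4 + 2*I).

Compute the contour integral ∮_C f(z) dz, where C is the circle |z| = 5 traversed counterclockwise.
By the residue theorem, ∮_C f(z) dz = 2πi · (sum of the residues of f at the poles inside |z| = 5).

The denominator factors as (z - 2)*(z - 2 - I), so the singularities of f are simple poles at z = 2, z = 2 + I.
  |2|² = 4 < 25 = 5², so this pole is inside the contour.
  |2 + I|² = 5 < 25 = 5², so this pole is inside the contour.

With P(z) = exp(-z) and Q(z) = z^2 - 4*z - I*z + 4 + 2*I, each pole is simple, so Res(f, z₀) = P(z₀)/Q'(z₀) with Q'(z) = 2*z - 4 - I.
  Res(f, 2) = P(2)/Q'(2) = (exp(-2))/(-I) = I*exp(-2)
  Res(f, 2 + I) = P(2 + I)/Q'(2 + I) = (exp(-2 - I))/(I) = -I*exp(-2 - I)

Sum of residues inside C: -I*exp(-2 - I) + I*exp(-2)
∮_C f(z) dz = 2πi · (-I*exp(-2 - I) + I*exp(-2)) = -2*pi*exp(-2) + 2*pi*exp(-2 - I)

Final answer: -2*pi*exp(-2) + 2*pi*exp(-2 - I)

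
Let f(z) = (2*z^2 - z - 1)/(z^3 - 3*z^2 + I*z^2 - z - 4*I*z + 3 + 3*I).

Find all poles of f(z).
The singularities of f are the zeros of the denominator. Factoring,
  z^3 - 3*z^2 + I*z^2 - z - 4*I*z + 3 + 3*I = (z - 1)*(z - 3)*(z + 1 + I)
so the candidates are z = 1, z = 3, z = -1 - I.

Check the numerator P(z) = 2*z^2 - z - 1 at each one:
  P(1) = 0, so the factor (z - 1) cancels and z = 1 is only a removable singularity, not a pole.
  P(3) = 14 ≠ 0, so z = 3 is a (simple) pole.
  P(-1 - I) = 5*I ≠ 0, so z = -1 - I is a (simple) pole.

Poles of f: {-1 - I, 3}

Final answer: {-1 - I, 3}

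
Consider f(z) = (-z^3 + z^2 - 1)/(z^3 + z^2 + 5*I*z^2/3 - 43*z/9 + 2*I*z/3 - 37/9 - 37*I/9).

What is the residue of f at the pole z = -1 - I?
1269/1105 - 792*I/1105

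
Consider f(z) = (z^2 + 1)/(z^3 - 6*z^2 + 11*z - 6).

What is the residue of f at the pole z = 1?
1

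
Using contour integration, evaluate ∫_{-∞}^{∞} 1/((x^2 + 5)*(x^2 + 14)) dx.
Let f(z) = 1/((z^2 + 5)*(z^2 + 14)). The denominator has no real zeros and deg Q - deg P = 4 ≥ 2, so the integral of f over the upper semicircle |z| = R tends to 0 as R → ∞. Closing the contour in the upper half-plane,
  ∫_{-∞}^{∞} f(x) dx = 2πi · Σ Res(f, z_k)  over the poles with Im z_k > 0.

Zeros of the denominator: z^2 + 14 = 0 gives z = ±sqrt(14)*I; z^2 + 5 = 0 gives z = ±sqrt(5)*I.
Upper half-plane: z = sqrt(14)*I, z = sqrt(5)*I (simple).

Each pole is a simple zero of Q(z) = z^4 + 19*z^2 + 70, so Res(f, z₀) = P(z₀)/Q'(z₀) with P(z) = 1, Q'(z) = 4*z^3 + 38*z:
  Res(f, sqrt(14)*I) = (1)/(-18*sqrt(14)*I) = sqrt(14)*I/252
  Res(f, sqrt(5)*I) = (1)/(18*sqrt(5)*I) = -sqrt(5)*I/90

Sum of residues: I*(-sqrt(5)/90 + sqrt(14)/252)
∫_{-∞}^{∞} f(x) dx = 2πi · (I*(-sqrt(5)/90 + sqrt(14)/252)) = pi*(-5*sqrt(14) + 14*sqrt(5))/630

Final answer: pi*(-5*sqrt(14) + 14*sqrt(5))/630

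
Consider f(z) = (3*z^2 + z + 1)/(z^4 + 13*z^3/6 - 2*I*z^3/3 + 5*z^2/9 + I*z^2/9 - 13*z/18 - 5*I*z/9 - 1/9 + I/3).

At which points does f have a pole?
{-2 + I, -2/3 - 2*I/3, I/3, 1/2}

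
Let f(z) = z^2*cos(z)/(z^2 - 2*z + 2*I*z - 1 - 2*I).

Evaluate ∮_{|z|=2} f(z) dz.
By the residue theorem, ∮_C f(z) dz = 2πi · (sum of the residues of f at the poles inside |z| = 2).

The denominator factors as (z - 2 + I)*(z + I), so the singularities of f are simple poles at z = 2 - I, z = -I.
  |2 - I|² = 5 > 4 = 2², so this pole is outside the contour.
  |-I|² = 1 < 4 = 2², so this pole is inside the contour.

With P(z) = z^2*cos(z) and Q(z) = z^2 - 2*z + 2*I*z - 1 - 2*I, each pole is simple, so Res(f, z₀) = P(z₀)/Q'(z₀) with Q'(z) = 2*z - 2 + 2*I.
  Res(f, -I) = P(-I)/Q'(-I) = (-cosh(1))/(-2) = cosh(1)/2

∮_C f(z) dz = 2πi · (cosh(1)/2) = I*pi*cosh(1)

Final answer: I*pi*cosh(1)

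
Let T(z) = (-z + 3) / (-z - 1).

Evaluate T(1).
Substitute z = 1:
  numerator:   -(1) + 3 = 2
  denominator: -(1) - 1 = -2
T(1) = (2)/(-2) = -1

Final answer: -1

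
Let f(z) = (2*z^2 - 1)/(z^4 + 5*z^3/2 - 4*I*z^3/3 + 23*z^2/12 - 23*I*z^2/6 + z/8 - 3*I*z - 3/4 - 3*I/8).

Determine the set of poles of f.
The singularities of f are the zeros of the denominator. Factoring,
  z^4 + 5*z^3/2 - 4*I*z^3/3 + 23*z^2/12 - 23*I*z^2/6 + z/8 - 3*I*z - 3/4 - 3*I/8 = (z - I/3)*(z + 3/2)*(z - 3*I/2)*(z + 1 + I/2)
so the candidates are z = I/3, z = -3/2, z = 3*I/2, z = -1 - I/2.

Check the numerator P(z) = 2*z^2 - 1 at each one:
  P(I/3) = -11/9 ≠ 0, so z = I/3 is a (simple) pole.
  P(-3/2) = 7/2 ≠ 0, so z = -3/2 is a (simple) pole.
  P(3*I/2) = -11/2 ≠ 0, so z = 3*I/2 is a (simple) pole.
  P(-1 - I/2) = 1/2 + 2*I ≠ 0, so z = -1 - I/2 is a (simple) pole.

Poles of f: {-3/2, -1 - I/2, I/3, 3*I/2}

Final answer: {-3/2, -1 - I/2, I/3, 3*I/2}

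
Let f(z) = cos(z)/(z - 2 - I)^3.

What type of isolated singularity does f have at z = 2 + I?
Write f(z) = g(z)/(z - 2 - I)^3 with g(z) = cos(z).
g is entire and g(2 + I) = cos(2 + I) ≠ 0, so no factor of (z - 2 - I) cancels: the Laurent expansion of f about z = 2 + I starts at the power -3, i.e. lim_{z→z₀} (z - z₀)^3 f(z) = cos(2 + I) is finite and nonzero.
So z = 2 + I is a pole of order 3.

Final answer: pole of order 3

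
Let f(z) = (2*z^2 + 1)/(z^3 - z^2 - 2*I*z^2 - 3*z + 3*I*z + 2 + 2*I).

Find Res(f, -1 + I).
7/10 - 11*I/10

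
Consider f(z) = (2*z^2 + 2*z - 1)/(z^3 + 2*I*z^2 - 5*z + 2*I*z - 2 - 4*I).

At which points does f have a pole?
The singularities of f are the zeros of the denominator. Factoring,
  z^3 + 2*I*z^2 - 5*z + 2*I*z - 2 - 4*I = (z + I)*(z + 2)*(z - 2 + I)
so the candidates are z = -I, z = -2, z = 2 - I.

Check the numerator P(z) = 2*z^2 + 2*z - 1 at each one:
  P(-I) = -3 - 2*I ≠ 0, so z = -I is a (simple) pole.
  P(-2) = 3 ≠ 0, so z = -2 is a (simple) pole.
  P(2 - I) = 9 - 10*I ≠ 0, so z = 2 - I is a (simple) pole.

Poles of f: {-2, -I, 2 - I}

Final answer: {-2, -I, 2 - I}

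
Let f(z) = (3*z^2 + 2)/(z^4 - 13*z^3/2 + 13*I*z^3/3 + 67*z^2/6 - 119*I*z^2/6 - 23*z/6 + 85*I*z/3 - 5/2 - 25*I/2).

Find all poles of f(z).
The singularities of f are the zeros of the denominator. Factoring,
  z^4 - 13*z^3/2 + 13*I*z^3/3 + 67*z^2/6 - 119*I*z^2/6 - 23*z/6 + 85*I*z/3 - 5/2 - 25*I/2 = (z - 2 + 3*I)*(z - 1 + I/3)*(z - 2 + I)*(z - 3/2)
so the candidates are z = 2 - 3*I, z = 1 - I/3, z = 2 - I, z = 3/2.

Check the numerator P(z) = 3*z^2 + 2 at each one:
  P(2 - 3*I) = -13 - 36*I ≠ 0, so z = 2 - 3*I is a (simple) pole.
  P(1 - I/3) = 14/3 - 2*I ≠ 0, so z = 1 - I/3 is a (simple) pole.
  P(2 - I) = 11 - 12*I ≠ 0, so z = 2 - I is a (simple) pole.
  P(3/2) = 35/4 ≠ 0, so z = 3/2 is a (simple) pole.

Poles of f: {1 - I/3, 3/2, 2 - 3*I, 2 - I}

Final answer: {1 - I/3, 3/2, 2 - 3*I, 2 - I}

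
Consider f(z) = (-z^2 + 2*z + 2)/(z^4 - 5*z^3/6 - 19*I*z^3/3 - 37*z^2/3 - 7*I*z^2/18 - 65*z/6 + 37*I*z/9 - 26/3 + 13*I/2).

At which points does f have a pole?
{-2/3 + I, -1/2 - 2*I/3, 3*I, 2 + 3*I}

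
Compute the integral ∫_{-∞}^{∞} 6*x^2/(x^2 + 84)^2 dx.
sqrt(21)*pi/14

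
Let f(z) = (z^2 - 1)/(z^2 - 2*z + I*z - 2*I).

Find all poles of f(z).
{-I, 2}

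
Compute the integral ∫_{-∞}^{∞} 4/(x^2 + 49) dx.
4*pi/7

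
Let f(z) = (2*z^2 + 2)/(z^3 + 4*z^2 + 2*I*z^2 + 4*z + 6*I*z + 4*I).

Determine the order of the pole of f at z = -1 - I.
2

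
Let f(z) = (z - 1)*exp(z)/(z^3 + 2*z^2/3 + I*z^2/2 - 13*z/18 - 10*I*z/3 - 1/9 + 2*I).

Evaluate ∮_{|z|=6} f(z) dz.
By the residue theorem, ∮_C f(z) dz = 2πi · (sum of the residues of f at the poles inside |z| = 6).

The denominator factors as (z - 2/3 - I)*(z - 2/3)*(z + 2 + 3*I/2), so the singularities of f are simple poles at z = 2/3 + I, z = 2/3, z = -2 - 3*I/2.
  |2/3 + I|² = 13/9 < 36 = 6², so this pole is inside the contour.
  |2/3|² = 4/9 < 36 = 6², so this pole is inside the contour.
  |-2 - 3*I/2|² = 25/4 < 36 = 6², so this pole is inside the contour.

With P(z) = (z - 1)*exp(z) and Q(z) = z^3 + 2*z^2/3 + I*z^2/2 - 13*z/18 - 10*I*z/3 - 1/9 + 2*I, each pole is simple, so Res(f, z₀) = P(z₀)/Q'(z₀) with Q'(z) = 3*z^2 + 4*z/3 + I*z - 13/18 - 10*I/3.
  Res(f, 2/3 + I) = P(2/3 + I)/Q'(2/3 + I) = ((-1/3 + I)*exp(2/3 + I))/(-5/2 + 8*I/3) = (126/481 - 58*I/481)*exp(2/3 + I)
  Res(f, 2/3) = P(2/3)/Q'(2/3) = (-exp(2/3)/3)/(3/2 - 8*I/3) = (-18/337 - 32*I/337)*exp(2/3)
  Res(f, -2 - 3*I/2) = P(-2 - 3*I/2)/Q'(-2 - 3*I/2) = ((-3 - 3*I/2)*exp(-2 - 3*I/2))/(121/36 + 32*I/3) = (-33804/162097 + 34938*I/162097)*exp(-2 - 3*I/2)

Sum of residues inside C: (-18/337 - 32*I/337)*exp(2/3) + (-33804/162097 + 34938*I/162097)*exp(-2 - 3*I/2) + (126/481 - 58*I/481)*exp(2/3 + I)
∮_C f(z) dz = 2πi · ((-18/337 - 32*I/337)*exp(2/3) + (-33804/162097 + 34938*I/162097)*exp(-2 - 3*I/2) + (126/481 - 58*I/481)*exp(2/3 + I)) = pi*(64/337 - 36*I/337)*exp(2/3) + pi*(-69876/162097 - 67608*I/162097)*exp(-2 - 3*I/2) + pi*(116/481 + 252*I/481)*exp(2/3 + I)

Final answer: pi*(64/337 - 36*I/337)*exp(2/3) + pi*(-69876/162097 - 67608*I/162097)*exp(-2 - 3*I/2) + pi*(116/481 + 252*I/481)*exp(2/3 + I)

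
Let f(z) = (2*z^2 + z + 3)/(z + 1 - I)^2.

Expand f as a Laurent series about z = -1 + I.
Put w = z - (-1 + I), i.e. z = w - 1 + I. The denominator is w^2, so it suffices to rewrite the numerator in powers of w.

P(z) = 2*z^2 + z + 3
P(w - 1 + I) = 2 - 3*I + (-3 + 4*I)*w + 2*w^2

Dividing each term by w^2:
  f = (2 - 3*I)/w^2 + (-3 + 4*I)/w + 2

Substituting back w = z + 1 - I:
  f(z) = (2 - 3*I)/(z + 1 - I)^2 + (-3 + 4*I)/(z + 1 - I) + 2

The series is finite because the numerator is a polynomial; the negative powers form the principal part, and the coefficient of 1/(z + 1 - I) gives Res(f, -1 + I) = -3 + 4*I.

Final answer: (2 - 3*I)/(z + 1 - I)^2 + (-3 + 4*I)/(z + 1 - I) + 2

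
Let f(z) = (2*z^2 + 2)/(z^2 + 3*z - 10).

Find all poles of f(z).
The singularities of f are the zeros of the denominator. Factoring,
  z^2 + 3*z - 10 = (z - 2)*(z + 5)
so the candidates are z = 2, z = -5.

Check the numerator P(z) = 2*z^2 + 2 at each one:
  P(2) = 10 ≠ 0, so z = 2 is a (simple) pole.
  P(-5) = 52 ≠ 0, so z = -5 is a (simple) pole.

Poles of f: {-5, 2}

Final answer: {-5, 2}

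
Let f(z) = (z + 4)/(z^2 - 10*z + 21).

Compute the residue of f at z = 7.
Write f(z) = P(z)/Q(z) with P(z) = z + 4 and Q(z) = z^2 - 10*z + 21.
The denominator factors as Q(z) = (z - 3)*(z - 7), so z = 7 is a simple zero of Q and P is analytic there; z = 7 is therefore a simple pole and
  Res(f, z₀) = P(z₀)/Q'(z₀).

Q'(z) = 2*z - 10, so Q'(7) = 4.
P(7) = 11.

Res(f, 7) = (11)/(4) = 11/4

Final answer: 11/4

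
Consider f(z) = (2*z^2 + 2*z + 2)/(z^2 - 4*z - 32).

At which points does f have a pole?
The singularities of f are the zeros of the denominator. Factoring,
  z^2 - 4*z - 32 = (z - 8)*(z + 4)
so the candidates are z = 8, z = -4.

Check the numerator P(z) = 2*z^2 + 2*z + 2 at each one:
  P(8) = 146 ≠ 0, so z = 8 is a (simple) pole.
  P(-4) = 26 ≠ 0, so z = -4 is a (simple) pole.

Poles of f: {-4, 8}

Final answer: {-4, 8}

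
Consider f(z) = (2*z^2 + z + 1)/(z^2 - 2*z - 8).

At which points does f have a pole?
{-2, 4}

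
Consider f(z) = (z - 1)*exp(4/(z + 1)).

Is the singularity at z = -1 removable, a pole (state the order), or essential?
Let u = z + 1. Then
  e^(4/u) = Σ_{k≥0} (4)^k/(k!·u^k) = 1 + 4/u + 8/u^2 + 32/(3*u^3) + ...
which has infinitely many negative powers of u, so exp(4/(z + 1)) has an essential singularity at z = -1.
The extra factor z - 1 is a nonzero polynomial; if the product had at most a pole at z = -1, dividing by that polynomial would leave exp(4/(z + 1)) with at most a pole too — contradiction. (Equivalently, the product's Laurent series still has infinitely many negative powers.)
So the singularity is essential.

Final answer: essential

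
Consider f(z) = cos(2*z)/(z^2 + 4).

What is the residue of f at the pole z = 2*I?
Write f(z) = P(z)/Q(z) with P(z) = cos(2*z) and Q(z) = z^2 + 4.
The denominator factors as Q(z) = (z + 2*I)*(z - 2*I), so z = 2*I is a simple zero of Q and P is analytic there; z = 2*I is therefore a simple pole and
  Res(f, z₀) = P(z₀)/Q'(z₀).

Q'(z) = 2*z, so Q'(2*I) = 4*I.
P(2*I) = cosh(4).

Res(f, 2*I) = (cosh(4))/(4*I) = -I*cosh(4)/4

Final answer: -I*cosh(4)/4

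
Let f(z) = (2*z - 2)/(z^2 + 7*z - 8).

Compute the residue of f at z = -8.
Write f(z) = P(z)/Q(z) with P(z) = 2*z - 2 and Q(z) = z^2 + 7*z - 8.
The denominator factors as Q(z) = (z + 8)*(z - 1), so z = -8 is a simple zero of Q and P is analytic there; z = -8 is therefore a simple pole and
  Res(f, z₀) = P(z₀)/Q'(z₀).

Q'(z) = 2*z + 7, so Q'(-8) = -9.
P(-8) = -18.

Res(f, -8) = (-18)/(-9) = 2

Final answer: 2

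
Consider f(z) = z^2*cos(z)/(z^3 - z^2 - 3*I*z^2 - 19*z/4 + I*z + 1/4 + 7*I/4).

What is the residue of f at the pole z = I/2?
Write f(z) = P(z)/Q(z) with P(z) = z^2*cos(z) and Q(z) = z^3 - z^2 - 3*I*z^2 - 19*z/4 + I*z + 1/4 + 7*I/4.
The denominator factors as Q(z) = (z - I/2)*(z + 1 - I)*(z - 2 - 3*I/2), so z = I/2 is a simple zero of Q and P is analytic there; z = I/2 is therefore a simple pole and
  Res(f, z₀) = P(z₀)/Q'(z₀).

Q'(z) = 3*z^2 - 2*z - 6*I*z - 19/4 + I, so Q'(I/2) = -5/2.
P(I/2) = -cosh(1/2)/4.

Res(f, I/2) = (-cosh(1/2)/4)/(-5/2) = cosh(1/2)/10

Final answer: cosh(1/2)/10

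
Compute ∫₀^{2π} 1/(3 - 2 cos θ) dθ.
2*sqrt(5)*pi/5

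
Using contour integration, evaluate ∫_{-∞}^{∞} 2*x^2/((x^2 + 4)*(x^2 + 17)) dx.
Let f(z) = 2*z^2/((z^2 + 4)*(z^2 + 17)). The denominator has no real zeros and deg Q - deg P = 2 ≥ 2, so the integral of f over the upper semicircle |z| = R tends to 0 as R → ∞. Closing the contour in the upper half-plane,
  ∫_{-∞}^{∞} f(x) dx = 2πi · Σ Res(f, z_k)  over the poles with Im z_k > 0.

Zeros of the denominator: z^2 + 4 = 0 gives z = ±2*I; z^2 + 17 = 0 gives z = ±sqrt(17)*I.
Upper half-plane: z = 2*I, z = sqrt(17)*I (simple).

Each pole is a simple zero of Q(z) = z^4 + 21*z^2 + 68, so Res(f, z₀) = P(z₀)/Q'(z₀) with P(z) = 2*z^2, Q'(z) = 4*z^3 + 42*z:
  Res(f, 2*I) = (-8)/(52*I) = 2*I/13
  Res(f, sqrt(17)*I) = (-34)/(-26*sqrt(17)*I) = -sqrt(17)*I/13

Sum of residues: I*(2 - sqrt(17))/13
∫_{-∞}^{∞} f(x) dx = 2πi · (I*(2 - sqrt(17))/13) = 2*pi*(-2 + sqrt(17))/13

Final answer: 2*pi*(-2 + sqrt(17))/13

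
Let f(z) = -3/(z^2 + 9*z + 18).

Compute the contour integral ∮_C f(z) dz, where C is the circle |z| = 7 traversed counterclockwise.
By the residue theorem, ∮_C f(z) dz = 2πi · (sum of the residues of f at the poles inside |z| = 7).

The denominator factors as (z + 3)*(z + 6), so the singularities of f are simple poles at z = -3, z = -6.
  |-3|² = 9 < 49 = 7², so this pole is inside the contour.
  |-6|² = 36 < 49 = 7², so this pole is inside the contour.

With P(z) = -3 and Q(z) = z^2 + 9*z + 18, each pole is simple, so Res(f, z₀) = P(z₀)/Q'(z₀) with Q'(z) = 2*z + 9.
  Res(f, -3) = P(-3)/Q'(-3) = (-3)/(3) = -1
  Res(f, -6) = P(-6)/Q'(-6) = (-3)/(-3) = 1

Sum of residues inside C: 0
∮_C f(z) dz = 2πi · (0) = 0

Final answer: 0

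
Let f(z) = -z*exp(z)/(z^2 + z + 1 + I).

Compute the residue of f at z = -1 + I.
Write f(z) = P(z)/Q(z) with P(z) = -z*exp(z) and Q(z) = z^2 + z + 1 + I.
The denominator factors as Q(z) = (z + I)*(z + 1 - I), so z = -1 + I is a simple zero of Q and P is analytic there; z = -1 + I is therefore a simple pole and
  Res(f, z₀) = P(z₀)/Q'(z₀).

Q'(z) = 2*z + 1, so Q'(-1 + I) = -1 + 2*I.
P(-1 + I) = (1 - I)*exp(-1 + I).

Res(f, -1 + I) = ((1 - I)*exp(-1 + I))/(-1 + 2*I) = (-3/5 - I/5)*exp(-1 + I)

Final answer: (-3/5 - I/5)*exp(-1 + I)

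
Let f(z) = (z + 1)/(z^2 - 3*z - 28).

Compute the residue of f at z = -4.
Write f(z) = P(z)/Q(z) with P(z) = z + 1 and Q(z) = z^2 - 3*z - 28.
The denominator factors as Q(z) = (z + 4)*(z - 7), so z = -4 is a simple zero of Q and P is analytic there; z = -4 is therefore a simple pole and
  Res(f, z₀) = P(z₀)/Q'(z₀).

Q'(z) = 2*z - 3, so Q'(-4) = -11.
P(-4) = -3.

Res(f, -4) = (-3)/(-11) = 3/11

Final answer: 3/11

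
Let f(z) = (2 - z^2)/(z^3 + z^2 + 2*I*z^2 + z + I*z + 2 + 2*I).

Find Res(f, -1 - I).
Write f(z) = P(z)/Q(z) with P(z) = 2 - z^2 and Q(z) = z^3 + z^2 + 2*I*z^2 + z + I*z + 2 + 2*I.
The denominator factors as Q(z) = (z + 2*I)*(z - I)*(z + 1 + I), so z = -1 - I is a simple zero of Q and P is analytic there; z = -1 - I is therefore a simple pole and
  Res(f, z₀) = P(z₀)/Q'(z₀).

Q'(z) = 3*z^2 + 2*z + 4*I*z + 1 + I, so Q'(-1 - I) = 3 + I.
P(-1 - I) = 2 - 2*I.

Res(f, -1 - I) = (2 - 2*I)/(3 + I) = 2/5 - 4*I/5

Final answer: 2/5 - 4*I/5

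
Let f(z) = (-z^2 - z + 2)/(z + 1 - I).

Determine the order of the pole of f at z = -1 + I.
1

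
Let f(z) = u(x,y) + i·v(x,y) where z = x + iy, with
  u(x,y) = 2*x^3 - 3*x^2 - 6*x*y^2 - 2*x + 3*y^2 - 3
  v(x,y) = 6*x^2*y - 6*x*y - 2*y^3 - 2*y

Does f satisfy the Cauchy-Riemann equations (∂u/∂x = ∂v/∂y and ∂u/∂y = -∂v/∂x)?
∂u/∂x = 6*x^2 - 6*x - 6*y^2 - 2
∂v/∂y = 6*x^2 - 6*x - 6*y^2 - 2
∂u/∂y = -12*x*y + 6*y
∂v/∂x = 12*x*y - 6*y
∂u/∂x = ∂v/∂y and ∂u/∂y = -∂v/∂x hold identically; f is analytic.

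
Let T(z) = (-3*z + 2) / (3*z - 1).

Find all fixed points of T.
{-sqrt(7)/3 - 1/3, -1/3 + sqrt(7)/3}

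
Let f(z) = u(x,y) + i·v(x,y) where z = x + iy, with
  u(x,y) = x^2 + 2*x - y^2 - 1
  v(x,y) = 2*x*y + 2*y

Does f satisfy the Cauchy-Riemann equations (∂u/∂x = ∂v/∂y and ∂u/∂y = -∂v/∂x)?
∂u/∂x = 2*x + 2
∂v/∂y = 2*x + 2
∂u/∂y = -2*y
∂v/∂x = 2*y
∂u/∂x = ∂v/∂y and ∂u/∂y = -∂v/∂x hold identically; f is analytic.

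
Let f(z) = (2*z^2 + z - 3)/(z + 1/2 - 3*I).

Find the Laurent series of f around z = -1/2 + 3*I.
(-21 - 3*I)/(z + 1/2 - 3*I) - 1 + 12*I + 2*(z + 1/2 - 3*I)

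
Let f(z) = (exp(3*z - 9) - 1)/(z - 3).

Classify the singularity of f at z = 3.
Let u = z - 3. The exponent is 3*z - 9 = 3u, so
  f = (e^(3u) - 1)/u = ((3u) + (3u)^2/2 + (3u)^3/6 + ...)/u = 3 + (9/2)*u + (9/2)*u^2 + ...
The Laurent expansion about u = 0 has no negative powers; equivalently lim_{z→3} f(z) = 3 exists and is finite.
So the singularity is removable.

Final answer: removable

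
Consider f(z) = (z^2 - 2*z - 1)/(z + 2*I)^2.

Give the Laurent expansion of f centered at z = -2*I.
(-5 + 4*I)/(z + 2*I)^2 + (-2 - 4*I)/(z + 2*I) + 1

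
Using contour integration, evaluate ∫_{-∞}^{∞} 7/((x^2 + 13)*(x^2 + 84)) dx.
Let f(z) = 7/((z^2 + 13)*(z^2 + 84)). The denominator has no real zeros and deg Q - deg P = 4 ≥ 2, so the integral of f over the upper semicircle |z| = R tends to 0 as R → ∞. Closing the contour in the upper half-plane,
  ∫_{-∞}^{∞} f(x) dx = 2πi · Σ Res(f, z_k)  over the poles with Im z_k > 0.

Zeros of the denominator: z^2 + 13 = 0 gives z = ±sqrt(13)*I; z^2 + 84 = 0 gives z = ±2*sqrt(21)*I.
Upper half-plane: z = sqrt(13)*I, z = 2*sqrt(21)*I (simple).

Each pole is a simple zero of Q(z) = z^4 + 97*z^2 + 1092, so Res(f, z₀) = P(z₀)/Q'(z₀) with P(z) = 7, Q'(z) = 4*z^3 + 194*z:
  Res(f, sqrt(13)*I) = (7)/(142*sqrt(13)*I) = -7*sqrt(13)*I/1846
  Res(f, 2*sqrt(21)*I) = (7)/(-284*sqrt(21)*I) = sqrt(21)*I/852

Sum of residues: I*(-42*sqrt(13) + 13*sqrt(21))/11076
∫_{-∞}^{∞} f(x) dx = 2πi · (I*(-42*sqrt(13) + 13*sqrt(21))/11076) = pi*(-13*sqrt(21) + 42*sqrt(13))/5538

Final answer: pi*(-13*sqrt(21) + 42*sqrt(13))/5538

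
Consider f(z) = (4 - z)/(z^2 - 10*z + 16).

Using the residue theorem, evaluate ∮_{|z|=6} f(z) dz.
By the residue theorem, ∮_C f(z) dz = 2πi · (sum of the residues of f at the poles inside |z| = 6).

The denominator factors as (z - 8)*(z - 2), so the singularities of f are simple poles at z = 8, z = 2.
  |8|² = 64 > 36 = 6², so this pole is outside the contour.
  |2|² = 4 < 36 = 6², so this pole is inside the contour.

With P(z) = 4 - z and Q(z) = z^2 - 10*z + 16, each pole is simple, so Res(f, z₀) = P(z₀)/Q'(z₀) with Q'(z) = 2*z - 10.
  Res(f, 2) = P(2)/Q'(2) = (2)/(-6) = -1/3

∮_C f(z) dz = 2πi · (-1/3) = -2*I*pi/3

Final answer: -2*I*pi/3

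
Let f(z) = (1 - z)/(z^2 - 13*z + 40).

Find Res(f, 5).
Write f(z) = P(z)/Q(z) with P(z) = 1 - z and Q(z) = z^2 - 13*z + 40.
The denominator factors as Q(z) = (z - 5)*(z - 8), so z = 5 is a simple zero of Q and P is analytic there; z = 5 is therefore a simple pole and
  Res(f, z₀) = P(z₀)/Q'(z₀).

Q'(z) = 2*z - 13, so Q'(5) = -3.
P(5) = -4.

Res(f, 5) = (-4)/(-3) = 4/3

Final answer: 4/3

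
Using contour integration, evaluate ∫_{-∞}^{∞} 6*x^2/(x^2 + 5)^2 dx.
3*sqrt(5)*pi/5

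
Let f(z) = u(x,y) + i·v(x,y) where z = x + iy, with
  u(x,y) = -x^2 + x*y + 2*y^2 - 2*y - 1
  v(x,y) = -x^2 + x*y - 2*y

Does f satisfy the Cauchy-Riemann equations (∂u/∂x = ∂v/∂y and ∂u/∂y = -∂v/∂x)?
∂u/∂x = -2*x + y
∂v/∂y = x - 2
∂u/∂y = x + 4*y - 2
∂v/∂x = -2*x + y
∂u/∂x ≠ ∂v/∂y and ∂u/∂y ≠ -∂v/∂x; the Cauchy-Riemann equations are not satisfied, so f is not analytic.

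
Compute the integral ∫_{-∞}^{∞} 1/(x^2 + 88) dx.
Let f(z) = 1/(z^2 + 88). The denominator has no real zeros and deg Q - deg P = 2 ≥ 2, so the integral of f over the upper semicircle |z| = R tends to 0 as R → ∞. Closing the contour in the upper half-plane,
  ∫_{-∞}^{∞} f(x) dx = 2πi · Σ Res(f, z_k)  over the poles with Im z_k > 0.

Zeros of the denominator: z^2 + 88 = 0 gives z = ±2*sqrt(22)*I.
Upper half-plane: z = 2*sqrt(22)*I (simple).

Each pole is a simple zero of Q(z) = z^2 + 88, so Res(f, z₀) = P(z₀)/Q'(z₀) with P(z) = 1, Q'(z) = 2*z:
  Res(f, 2*sqrt(22)*I) = (1)/(4*sqrt(22)*I) = -sqrt(22)*I/88

∫_{-∞}^{∞} f(x) dx = 2πi · (-sqrt(22)*I/88) = sqrt(22)*pi/44

Final answer: sqrt(22)*pi/44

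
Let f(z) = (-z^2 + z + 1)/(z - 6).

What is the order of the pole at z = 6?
Factor the denominator:
  z - 6 = (z - 6)

The numerator P(z) = -z^2 + z + 1 has P(6) = -29 ≠ 0, so no factor of (z - 6) cancels.
Near z = 6 we can therefore write f(z) = g(z)/(z - 6) with g analytic at 6 and g(6) ≠ 0 (g is just the numerator).

Hence z = 6 is a pole of order 1.

Final answer: 1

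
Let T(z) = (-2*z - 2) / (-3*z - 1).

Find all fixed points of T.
{-2/3, 1}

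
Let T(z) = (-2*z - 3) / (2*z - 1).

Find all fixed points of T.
T(z) = z means -2*z - 3 = z*(2*z - 1), i.e.
  2*z^2 + z + 3 = 0.
Discriminant: (1)^2 - 4*(2)*(3) = -23, so the roots are complex conjugates.
  z = (-1 ± I*sqrt(23))/(2*(2))
Fixed points: {-1/4 - sqrt(23)*I/4, -1/4 + sqrt(23)*I/4}

Final answer: {-1/4 - sqrt(23)*I/4, -1/4 + sqrt(23)*I/4}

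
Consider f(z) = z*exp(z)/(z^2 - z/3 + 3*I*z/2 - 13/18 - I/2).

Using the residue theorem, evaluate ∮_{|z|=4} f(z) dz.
By the residue theorem, ∮_C f(z) dz = 2πi · (sum of the residues of f at the poles inside |z| = 4).

The denominator factors as (z + 1/3 + I)*(z - 2/3 + I/2), so the singularities of f are simple poles at z = -1/3 - I, z = 2/3 - I/2.
  |-1/3 - I|² = 10/9 < 16 = 4², so this pole is inside the contour.
  |2/3 - I/2|² = 25/36 < 16 = 4², so this pole is inside the contour.

With P(z) = z*exp(z) and Q(z) = z^2 - z/3 + 3*I*z/2 - 13/18 - I/2, each pole is simple, so Res(f, z₀) = P(z₀)/Q'(z₀) with Q'(z) = 2*z - 1/3 + 3*I/2.
  Res(f, -1/3 - I) = P(-1/3 - I)/Q'(-1/3 - I) = ((-1/3 - I)*exp(-1/3 - I))/(-1 - I/2) = (2/3 + 2*I/3)*exp(-1/3 - I)
  Res(f, 2/3 - I/2) = P(2/3 - I/2)/Q'(2/3 - I/2) = ((2/3 - I/2)*exp(2/3 - I/2))/(1 + I/2) = (1/3 - 2*I/3)*exp(2/3 - I/2)

Sum of residues inside C: (1/3 - 2*I/3)*exp(2/3 - I/2) + (2/3 + 2*I/3)*exp(-1/3 - I)
∮_C f(z) dz = 2πi · ((1/3 - 2*I/3)*exp(2/3 - I/2) + (2/3 + 2*I/3)*exp(-1/3 - I)) = pi*(4/3 + 2*I/3)*exp(2/3 - I/2) + pi*(-4/3 + 4*I/3)*exp(-1/3 - I)

Final answer: pi*(4/3 + 2*I/3)*exp(2/3 - I/2) + pi*(-4/3 + 4*I/3)*exp(-1/3 - I)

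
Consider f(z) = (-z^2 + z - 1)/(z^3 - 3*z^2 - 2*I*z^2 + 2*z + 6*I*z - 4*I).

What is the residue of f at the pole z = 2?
-3/4 - 3*I/4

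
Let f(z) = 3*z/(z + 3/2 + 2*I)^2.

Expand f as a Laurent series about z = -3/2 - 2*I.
Put w = z - (-3/2 - 2*I), i.e. z = w - 3/2 - 2*I. The denominator is w^2, so it suffices to rewrite the numerator in powers of w.

P(z) = 3*z
P(w - 3/2 - 2*I) = -9/2 - 6*I + 3*w

Dividing each term by w^2:
  f = (-9/2 - 6*I)/w^2 + 3/w

Substituting back w = z + 3/2 + 2*I:
  f(z) = (-9/2 - 6*I)/(z + 3/2 + 2*I)^2 + 3/(z + 3/2 + 2*I)

The series is finite because the numerator is a polynomial; the negative powers form the principal part, and the coefficient of 1/(z + 3/2 + 2*I) gives Res(f, -3/2 - 2*I) = 3.

Final answer: (-9/2 - 6*I)/(z + 3/2 + 2*I)^2 + 3/(z + 3/2 + 2*I)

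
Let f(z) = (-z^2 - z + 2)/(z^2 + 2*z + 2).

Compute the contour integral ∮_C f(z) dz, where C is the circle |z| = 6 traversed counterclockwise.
By the residue theorem, ∮_C f(z) dz = 2πi · (sum of the residues of f at the poles inside |z| = 6).

The denominator factors as (z + 1 + I)*(z + 1 - I), so the singularities of f are simple poles at z = -1 - I, z = -1 + I.
  |-1 - I|² = 2 < 36 = 6², so this pole is inside the contour.
  |-1 + I|² = 2 < 36 = 6², so this pole is inside the contour.

With P(z) = -z^2 - z + 2 and Q(z) = z^2 + 2*z + 2, each pole is simple, so Res(f, z₀) = P(z₀)/Q'(z₀) with Q'(z) = 2*z + 2.
  Res(f, -1 - I) = P(-1 - I)/Q'(-1 - I) = (3 - I)/(-2*I) = 1/2 + 3*I/2
  Res(f, -1 + I) = P(-1 + I)/Q'(-1 + I) = (3 + I)/(2*I) = 1/2 - 3*I/2

Sum of residues inside C: 1
∮_C f(z) dz = 2πi · (1) = 2*I*pi

Final answer: 2*I*pi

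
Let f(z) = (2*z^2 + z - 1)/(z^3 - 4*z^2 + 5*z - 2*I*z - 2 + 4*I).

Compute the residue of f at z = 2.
Write f(z) = P(z)/Q(z) with P(z) = 2*z^2 + z - 1 and Q(z) = z^3 - 4*z^2 + 5*z - 2*I*z - 2 + 4*I.
The denominator factors as Q(z) = (z - 2)*(z + I)*(z - 2 - I), so z = 2 is a simple zero of Q and P is analytic there; z = 2 is therefore a simple pole and
  Res(f, z₀) = P(z₀)/Q'(z₀).

Q'(z) = 3*z^2 - 8*z + 5 - 2*I, so Q'(2) = 1 - 2*I.
P(2) = 9.

Res(f, 2) = (9)/(1 - 2*I) = 9/5 + 18*I/5

Final answer: 9/5 + 18*I/5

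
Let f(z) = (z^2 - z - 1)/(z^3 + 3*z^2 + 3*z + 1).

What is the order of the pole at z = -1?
3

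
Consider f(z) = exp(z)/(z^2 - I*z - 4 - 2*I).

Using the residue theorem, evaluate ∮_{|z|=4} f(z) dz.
By the residue theorem, ∮_C f(z) dz = 2πi · (sum of the residues of f at the poles inside |z| = 4).

The denominator factors as (z + 2)*(z - 2 - I), so the singularities of f are simple poles at z = -2, z = 2 + I.
  |-2|² = 4 < 16 = 4², so this pole is inside the contour.
  |2 + I|² = 5 < 16 = 4², so this pole is inside the contour.

With P(z) = exp(z) and Q(z) = z^2 - I*z - 4 - 2*I, each pole is simple, so Res(f, z₀) = P(z₀)/Q'(z₀) with Q'(z) = 2*z - I.
  Res(f, -2) = P(-2)/Q'(-2) = (exp(-2))/(-4 - I) = (-4/17 + I/17)*exp(-2)
  Res(f, 2 + I) = P(2 + I)/Q'(2 + I) = (exp(2 + I))/(4 + I) = (4/17 - I/17)*exp(2 + I)

Sum of residues inside C: (-4/17 + I/17)*exp(-2) + (4/17 - I/17)*exp(2 + I)
∮_C f(z) dz = 2πi · ((-4/17 + I/17)*exp(-2) + (4/17 - I/17)*exp(2 + I)) = pi*(-2/17 - 8*I/17)*exp(-2) + pi*(2/17 + 8*I/17)*exp(2 + I)

Final answer: pi*(-2/17 - 8*I/17)*exp(-2) + pi*(2/17 + 8*I/17)*exp(2 + I)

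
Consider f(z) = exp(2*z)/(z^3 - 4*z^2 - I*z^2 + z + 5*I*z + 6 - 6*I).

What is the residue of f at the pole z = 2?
Write f(z) = P(z)/Q(z) with P(z) = exp(2*z) and Q(z) = z^3 - 4*z^2 - I*z^2 + z + 5*I*z + 6 - 6*I.
The denominator factors as Q(z) = (z - 2)*(z + 1 - I)*(z - 3), so z = 2 is a simple zero of Q and P is analytic there; z = 2 is therefore a simple pole and
  Res(f, z₀) = P(z₀)/Q'(z₀).

Q'(z) = 3*z^2 - 8*z - 2*I*z + 1 + 5*I, so Q'(2) = -3 + I.
P(2) = exp(4).

Res(f, 2) = (exp(4))/(-3 + I) = (-3/10 - I/10)*exp(4)

Final answer: (-3/10 - I/10)*exp(4)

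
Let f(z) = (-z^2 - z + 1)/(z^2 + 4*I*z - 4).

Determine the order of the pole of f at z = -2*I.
Factor the denominator:
  z^2 + 4*I*z - 4 = (z + 2*I)^2

The numerator P(z) = -z^2 - z + 1 has P(-2*I) = 5 + 2*I ≠ 0, so no factor of (z + 2*I) cancels.
Near z = -2*I we can therefore write f(z) = g(z)/(z + 2*I)^2 with g analytic at -2*I and g(-2*I) ≠ 0 (g is just the numerator).

Hence z = -2*I is a pole of order 2.

Final answer: 2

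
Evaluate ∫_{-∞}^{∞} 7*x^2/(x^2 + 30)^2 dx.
7*sqrt(30)*pi/60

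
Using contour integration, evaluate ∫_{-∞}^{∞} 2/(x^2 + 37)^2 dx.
Let f(z) = 2/(z^2 + 37)^2. The denominator has no real zeros and deg Q - deg P = 4 ≥ 2, so the integral of f over the upper semicircle |z| = R tends to 0 as R → ∞. Closing the contour in the upper half-plane,
  ∫_{-∞}^{∞} f(x) dx = 2πi · Σ Res(f, z_k)  over the poles with Im z_k > 0.

Zeros of the denominator: z^2 + 37 = 0 gives z = ±sqrt(37)*I.
Upper half-plane: z = sqrt(37)*I (a pole of order 2).

Write f(z) = g(z)/(z - sqrt(37)*I)^2 with g(z) = 2/(z + sqrt(37)*I)^2. For a double pole, Res(f, z₀) = g'(z₀):
  g'(z) = -4/(z + sqrt(37)*I)^3
  Res(f, sqrt(37)*I) = g'(sqrt(37)*I) = -sqrt(37)*I/2738

∫_{-∞}^{∞} f(x) dx = 2πi · (-sqrt(37)*I/2738) = sqrt(37)*pi/1369

Final answer: sqrt(37)*pi/1369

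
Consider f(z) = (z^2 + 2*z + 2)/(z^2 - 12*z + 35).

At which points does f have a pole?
{5, 7}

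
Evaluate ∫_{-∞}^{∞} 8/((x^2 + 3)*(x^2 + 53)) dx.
Let f(z) = 8/((z^2 + 3)*(z^2 + 53)). The denominator has no real zeros and deg Q - deg P = 4 ≥ 2, so the integral of f over the upper semicircle |z| = R tends to 0 as R → ∞. Closing the contour in the upper half-plane,
  ∫_{-∞}^{∞} f(x) dx = 2πi · Σ Res(f, z_k)  over the poles with Im z_k > 0.

Zeros of the denominator: z^2 + 3 = 0 gives z = ±sqrt(3)*I; z^2 + 53 = 0 gives z = ±sqrt(53)*I.
Upper half-plane: z = sqrt(3)*I, z = sqrt(53)*I (simple).

Each pole is a simple zero of Q(z) = z^4 + 56*z^2 + 159, so Res(f, z₀) = P(z₀)/Q'(z₀) with P(z) = 8, Q'(z) = 4*z^3 + 112*z:
  Res(f, sqrt(3)*I) = (8)/(100*sqrt(3)*I) = -2*sqrt(3)*I/75
  Res(f, sqrt(53)*I) = (8)/(-100*sqrt(53)*I) = 2*sqrt(53)*I/1325

Sum of residues: 2*I*(-53*sqrt(3) + 3*sqrt(53))/3975
∫_{-∞}^{∞} f(x) dx = 2πi · (2*I*(-53*sqrt(3) + 3*sqrt(53))/3975) = 4*pi*(-3*sqrt(53) + 53*sqrt(3))/3975

Final answer: 4*pi*(-3*sqrt(53) + 53*sqrt(3))/3975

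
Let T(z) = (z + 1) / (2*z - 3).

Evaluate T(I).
Substitute z = I:
  numerator:   (I) + 1 = 1 + I
  denominator: 2*(I) - 3 = -3 + 2*I
T(I) = (1 + I)/(-3 + 2*I); multiplying numerator and denominator by the conjugate -3 - 2*I gives (-1 - 5*I)/13 = -1/13 - 5*I/13

Final answer: -1/13 - 5*I/13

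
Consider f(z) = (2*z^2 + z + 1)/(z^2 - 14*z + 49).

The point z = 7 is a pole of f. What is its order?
Factor the denominator:
  z^2 - 14*z + 49 = (z - 7)^2

The numerator P(z) = 2*z^2 + z + 1 has P(7) = 106 ≠ 0, so no factor of (z - 7) cancels.
Near z = 7 we can therefore write f(z) = g(z)/(z - 7)^2 with g analytic at 7 and g(7) ≠ 0 (g is just the numerator).

Hence z = 7 is a pole of order 2.

Final answer: 2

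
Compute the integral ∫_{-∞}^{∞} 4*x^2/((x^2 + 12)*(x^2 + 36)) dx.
Let f(z) = 4*z^2/((z^2 + 12)*(z^2 + 36)). The denominator has no real zeros and deg Q - deg P = 2 ≥ 2, so the integral of f over the upper semicircle |z| = R tends to 0 as R → ∞. Closing the contour in the upper half-plane,
  ∫_{-∞}^{∞} f(x) dx = 2πi · Σ Res(f, z_k)  over the poles with Im z_k > 0.

Zeros of the denominator: z^2 + 12 = 0 gives z = ±2*sqrt(3)*I; z^2 + 36 = 0 gives z = ±6*I.
Upper half-plane: z = 6*I, z = 2*sqrt(3)*I (simple).

Each pole is a simple zero of Q(z) = z^4 + 48*z^2 + 432, so Res(f, z₀) = P(z₀)/Q'(z₀) with P(z) = 4*z^2, Q'(z) = 4*z^3 + 96*z:
  Res(f, 6*I) = (-144)/(-288*I) = -I/2
  Res(f, 2*sqrt(3)*I) = (-48)/(96*sqrt(3)*I) = sqrt(3)*I/6

Sum of residues: I*(-3 + sqrt(3))/6
∫_{-∞}^{∞} f(x) dx = 2πi · (I*(-3 + sqrt(3))/6) = pi*(3 - sqrt(3))/3

Final answer: pi*(3 - sqrt(3))/3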